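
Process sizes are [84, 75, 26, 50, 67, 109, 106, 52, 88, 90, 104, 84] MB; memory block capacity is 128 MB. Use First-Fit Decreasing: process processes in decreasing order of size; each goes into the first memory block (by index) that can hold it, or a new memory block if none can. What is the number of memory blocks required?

Sorted descending: 109, 106, 104, 90, 88, 84, 84, 75, 67, 52, 50, 26.
109 MB → memory block 1 (remaining 19 MB)
106 MB → memory block 2 (remaining 22 MB)
104 MB → memory block 3 (remaining 24 MB)
90 MB → memory block 4 (remaining 38 MB)
88 MB → memory block 5 (remaining 40 MB)
84 MB → memory block 6 (remaining 44 MB)
84 MB → memory block 7 (remaining 44 MB)
75 MB → memory block 8 (remaining 53 MB)
67 MB → memory block 9 (remaining 61 MB)
52 MB → memory block 8 (remaining 1 MB)
50 MB → memory block 9 (remaining 11 MB)
26 MB → memory block 4 (remaining 12 MB)

9 memory blocks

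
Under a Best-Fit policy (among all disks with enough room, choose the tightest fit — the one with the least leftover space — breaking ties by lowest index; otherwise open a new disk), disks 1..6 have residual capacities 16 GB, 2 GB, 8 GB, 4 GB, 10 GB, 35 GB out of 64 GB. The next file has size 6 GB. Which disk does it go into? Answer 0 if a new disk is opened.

Disks with room: disk 1 (16 GB), disk 3 (8 GB), disk 5 (10 GB), disk 6 (35 GB).
Tightest fit is disk 3 with 8 GB free.

3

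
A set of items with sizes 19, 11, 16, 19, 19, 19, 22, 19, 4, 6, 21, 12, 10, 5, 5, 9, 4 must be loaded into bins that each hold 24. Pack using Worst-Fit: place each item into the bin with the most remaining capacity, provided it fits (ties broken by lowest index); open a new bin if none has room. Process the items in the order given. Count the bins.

11

Put 19 in bin 1; 5 remain.
Put 11 in bin 2; 13 remain.
Put 16 in bin 3; 8 remain.
Put 19 in bin 4; 5 remain.
Put 19 in bin 5; 5 remain.
Put 19 in bin 6; 5 remain.
Put 22 in bin 7; 2 remain.
Put 19 in bin 8; 5 remain.
Put 4 in bin 2; 9 remain.
Put 6 in bin 2; 3 remain.
Put 21 in bin 9; 3 remain.
Put 12 in bin 10; 12 remain.
Put 10 in bin 10; 2 remain.
Put 5 in bin 3; 3 remain.
Put 5 in bin 1; 0 remain.
Put 9 in bin 11; 15 remain.
Put 4 in bin 11; 11 remain.
Final bins: [19,5] [11,4,6] [16,5] [19] [19] [19] [22] [19] [21] [12,10] [9,4].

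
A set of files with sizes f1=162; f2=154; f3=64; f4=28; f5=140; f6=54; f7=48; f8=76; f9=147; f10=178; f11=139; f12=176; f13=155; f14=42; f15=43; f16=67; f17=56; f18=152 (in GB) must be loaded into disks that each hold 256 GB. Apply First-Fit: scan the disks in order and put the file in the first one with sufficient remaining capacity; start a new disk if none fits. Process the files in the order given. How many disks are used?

Put f1 (162 GB) in disk 1; 94 GB remain.
Put f2 (154 GB) in disk 2; 102 GB remain.
Put f3 (64 GB) in disk 1; 30 GB remain.
Put f4 (28 GB) in disk 1; 2 GB remain.
Put f5 (140 GB) in disk 3; 116 GB remain.
Put f6 (54 GB) in disk 2; 48 GB remain.
Put f7 (48 GB) in disk 2; 0 GB remain.
Put f8 (76 GB) in disk 3; 40 GB remain.
Put f9 (147 GB) in disk 4; 109 GB remain.
Put f10 (178 GB) in disk 5; 78 GB remain.
Put f11 (139 GB) in disk 6; 117 GB remain.
Put f12 (176 GB) in disk 7; 80 GB remain.
Put f13 (155 GB) in disk 8; 101 GB remain.
Put f14 (42 GB) in disk 4; 67 GB remain.
Put f15 (43 GB) in disk 4; 24 GB remain.
Put f16 (67 GB) in disk 5; 11 GB remain.
Put f17 (56 GB) in disk 6; 61 GB remain.
Put f18 (152 GB) in disk 9; 104 GB remain.
Final disks: [162,64,28] [154,54,48] [140,76] [147,42,43] [178,67] [139,56] [176] [155] [152].

9 disks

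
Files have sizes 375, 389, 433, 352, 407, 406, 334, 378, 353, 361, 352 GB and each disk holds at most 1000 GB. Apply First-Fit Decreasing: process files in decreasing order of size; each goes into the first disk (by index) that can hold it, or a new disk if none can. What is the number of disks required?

6 disks

Sorted descending: 433, 407, 406, 389, 378, 375, 361, 353, 352, 352, 334.
Put 433 GB in disk 1; 567 GB remain.
Put 407 GB in disk 1; 160 GB remain.
Put 406 GB in disk 2; 594 GB remain.
Put 389 GB in disk 2; 205 GB remain.
Put 378 GB in disk 3; 622 GB remain.
Put 375 GB in disk 3; 247 GB remain.
Put 361 GB in disk 4; 639 GB remain.
Put 353 GB in disk 4; 286 GB remain.
Put 352 GB in disk 5; 648 GB remain.
Put 352 GB in disk 5; 296 GB remain.
Put 334 GB in disk 6; 666 GB remain.
Final disks: [433,407] [406,389] [378,375] [361,353] [352,352] [334].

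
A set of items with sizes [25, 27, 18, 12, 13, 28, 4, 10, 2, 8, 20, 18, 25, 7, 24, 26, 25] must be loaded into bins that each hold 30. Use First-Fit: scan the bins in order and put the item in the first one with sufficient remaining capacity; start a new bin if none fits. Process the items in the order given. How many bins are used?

25 → bin 1 (remaining 5)
27 → bin 2 (remaining 3)
18 → bin 3 (remaining 12)
12 → bin 3 (remaining 0)
13 → bin 4 (remaining 17)
28 → bin 5 (remaining 2)
4 → bin 1 (remaining 1)
10 → bin 4 (remaining 7)
2 → bin 2 (remaining 1)
8 → bin 6 (remaining 22)
20 → bin 6 (remaining 2)
18 → bin 7 (remaining 12)
25 → bin 8 (remaining 5)
7 → bin 4 (remaining 0)
24 → bin 9 (remaining 6)
26 → bin 10 (remaining 4)
25 → bin 11 (remaining 5)
Final bins: [25,4] [27,2] [18,12] [13,10,7] [28] [8,20] [18] [25] [24] [26] [25].

11 bins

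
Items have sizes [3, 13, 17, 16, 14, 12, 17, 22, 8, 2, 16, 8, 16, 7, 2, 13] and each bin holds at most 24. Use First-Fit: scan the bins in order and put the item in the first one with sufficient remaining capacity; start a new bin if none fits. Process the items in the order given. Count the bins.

10 bins

3 → bin 1 (remaining 21)
13 → bin 1 (remaining 8)
17 → bin 2 (remaining 7)
16 → bin 3 (remaining 8)
14 → bin 4 (remaining 10)
12 → bin 5 (remaining 12)
17 → bin 6 (remaining 7)
22 → bin 7 (remaining 2)
8 → bin 1 (remaining 0)
2 → bin 2 (remaining 5)
16 → bin 8 (remaining 8)
8 → bin 3 (remaining 0)
16 → bin 9 (remaining 8)
7 → bin 4 (remaining 3)
2 → bin 2 (remaining 3)
13 → bin 10 (remaining 11)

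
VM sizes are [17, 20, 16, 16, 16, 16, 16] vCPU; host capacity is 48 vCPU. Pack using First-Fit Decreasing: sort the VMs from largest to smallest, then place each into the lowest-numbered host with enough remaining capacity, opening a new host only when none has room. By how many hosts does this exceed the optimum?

0

First-Fit Decreasing: [20,17] [16,16,16] [16,16] → 3 hosts.
Total size 117 vCPU; any packing needs at least ⌈117/48⌉ = 3 hosts.
So 3 is already optimal.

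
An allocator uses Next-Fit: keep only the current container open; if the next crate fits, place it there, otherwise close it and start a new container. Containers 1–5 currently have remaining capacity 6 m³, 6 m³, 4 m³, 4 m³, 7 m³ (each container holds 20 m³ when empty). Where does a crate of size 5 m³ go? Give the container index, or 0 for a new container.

5

Next-Fit only looks at container 5, which has 7 m³ free.
5 m³ fits there.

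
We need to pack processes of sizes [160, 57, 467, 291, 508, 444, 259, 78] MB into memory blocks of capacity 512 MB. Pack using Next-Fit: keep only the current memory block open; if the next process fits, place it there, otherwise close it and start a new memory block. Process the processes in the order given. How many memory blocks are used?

6 memory blocks

memory block 1: place 160 MB, 352 MB left
memory block 1: place 57 MB, 295 MB left
memory block 2: place 467 MB, 45 MB left
memory block 3: place 291 MB, 221 MB left
memory block 4: place 508 MB, 4 MB left
memory block 5: place 444 MB, 68 MB left
memory block 6: place 259 MB, 253 MB left
memory block 6: place 78 MB, 175 MB left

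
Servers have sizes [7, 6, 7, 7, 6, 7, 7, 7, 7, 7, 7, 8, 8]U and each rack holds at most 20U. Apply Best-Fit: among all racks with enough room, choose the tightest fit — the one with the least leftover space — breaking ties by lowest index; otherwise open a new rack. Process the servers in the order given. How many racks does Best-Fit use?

rack 1: place 7U, 13U left
rack 1: place 6U, 7U left
rack 1: place 7U, 0U left
rack 2: place 7U, 13U left
rack 2: place 6U, 7U left
rack 2: place 7U, 0U left
rack 3: place 7U, 13U left
rack 3: place 7U, 6U left
rack 4: place 7U, 13U left
rack 4: place 7U, 6U left
rack 5: place 7U, 13U left
rack 5: place 8U, 5U left
rack 6: place 8U, 12U left

6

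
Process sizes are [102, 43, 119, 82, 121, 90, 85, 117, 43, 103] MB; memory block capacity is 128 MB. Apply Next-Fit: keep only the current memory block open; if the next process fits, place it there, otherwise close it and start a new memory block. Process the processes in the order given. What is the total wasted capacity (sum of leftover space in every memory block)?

375

Put 102 MB in memory block 1; 26 MB remain.
Put 43 MB in memory block 2; 85 MB remain.
Put 119 MB in memory block 3; 9 MB remain.
Put 82 MB in memory block 4; 46 MB remain.
Put 121 MB in memory block 5; 7 MB remain.
Put 90 MB in memory block 6; 38 MB remain.
Put 85 MB in memory block 7; 43 MB remain.
Put 117 MB in memory block 8; 11 MB remain.
Put 43 MB in memory block 9; 85 MB remain.
Put 103 MB in memory block 10; 25 MB remain.
10 memory blocks × 128 MB = 1280 MB; used 905 MB; unused 375 MB.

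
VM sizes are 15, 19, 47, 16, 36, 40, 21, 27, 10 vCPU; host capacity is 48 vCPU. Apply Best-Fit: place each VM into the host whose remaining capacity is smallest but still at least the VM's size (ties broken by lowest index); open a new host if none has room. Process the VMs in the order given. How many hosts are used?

6

Put 15 vCPU in host 1; 33 vCPU remain.
Put 19 vCPU in host 1; 14 vCPU remain.
Put 47 vCPU in host 2; 1 vCPU remain.
Put 16 vCPU in host 3; 32 vCPU remain.
Put 36 vCPU in host 4; 12 vCPU remain.
Put 40 vCPU in host 5; 8 vCPU remain.
Put 21 vCPU in host 3; 11 vCPU remain.
Put 27 vCPU in host 6; 21 vCPU remain.
Put 10 vCPU in host 3; 1 vCPU remain.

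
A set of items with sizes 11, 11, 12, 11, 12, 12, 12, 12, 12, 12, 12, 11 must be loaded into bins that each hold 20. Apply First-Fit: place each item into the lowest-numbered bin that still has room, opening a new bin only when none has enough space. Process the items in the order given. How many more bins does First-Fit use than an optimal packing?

0

First-Fit: [11] [11] [12] [11] [12] [12] [12] [12] [12] [12] [12] [11] → 12 bins.
12 items exceed 10 (half the capacity), and no two of those can share a bin, so at least 12 bins are needed.
So 12 is already optimal.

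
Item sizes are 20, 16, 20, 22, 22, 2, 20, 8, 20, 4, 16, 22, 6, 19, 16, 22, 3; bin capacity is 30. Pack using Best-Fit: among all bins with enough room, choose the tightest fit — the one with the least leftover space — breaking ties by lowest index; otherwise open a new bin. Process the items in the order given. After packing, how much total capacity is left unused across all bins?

20 → bin 1 (remaining 10)
16 → bin 2 (remaining 14)
20 → bin 3 (remaining 10)
22 → bin 4 (remaining 8)
22 → bin 5 (remaining 8)
2 → bin 4 (remaining 6)
20 → bin 6 (remaining 10)
8 → bin 5 (remaining 0)
20 → bin 7 (remaining 10)
4 → bin 4 (remaining 2)
16 → bin 8 (remaining 14)
22 → bin 9 (remaining 8)
6 → bin 9 (remaining 2)
19 → bin 10 (remaining 11)
16 → bin 11 (remaining 14)
22 → bin 12 (remaining 8)
3 → bin 12 (remaining 5)
12 bins × 30 = 360; used 258; unused 102.

102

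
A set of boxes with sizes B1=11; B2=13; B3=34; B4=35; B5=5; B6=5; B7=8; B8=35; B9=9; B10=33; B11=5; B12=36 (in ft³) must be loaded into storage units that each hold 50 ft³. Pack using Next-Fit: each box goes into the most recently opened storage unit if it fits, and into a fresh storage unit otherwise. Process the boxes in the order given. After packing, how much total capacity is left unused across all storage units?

71

storage unit 1: place B1 (11 ft³), 39 ft³ left
storage unit 1: place B2 (13 ft³), 26 ft³ left
storage unit 2: place B3 (34 ft³), 16 ft³ left
storage unit 3: place B4 (35 ft³), 15 ft³ left
storage unit 3: place B5 (5 ft³), 10 ft³ left
storage unit 3: place B6 (5 ft³), 5 ft³ left
storage unit 4: place B7 (8 ft³), 42 ft³ left
storage unit 4: place B8 (35 ft³), 7 ft³ left
storage unit 5: place B9 (9 ft³), 41 ft³ left
storage unit 5: place B10 (33 ft³), 8 ft³ left
storage unit 5: place B11 (5 ft³), 3 ft³ left
storage unit 6: place B12 (36 ft³), 14 ft³ left
6 storage units × 50 ft³ = 300 ft³; used 229 ft³; unused 71 ft³.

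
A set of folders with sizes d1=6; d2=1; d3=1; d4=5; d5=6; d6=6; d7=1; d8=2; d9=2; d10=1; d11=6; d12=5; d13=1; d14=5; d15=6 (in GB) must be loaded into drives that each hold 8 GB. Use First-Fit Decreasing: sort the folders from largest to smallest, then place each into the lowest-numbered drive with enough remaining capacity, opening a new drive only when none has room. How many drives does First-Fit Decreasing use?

Sorted descending: 6, 6, 6, 6, 6, 5, 5, 5, 2, 2, 1, 1, 1, 1, 1.
6 GB → drive 1 (remaining 2 GB)
6 GB → drive 2 (remaining 2 GB)
6 GB → drive 3 (remaining 2 GB)
6 GB → drive 4 (remaining 2 GB)
6 GB → drive 5 (remaining 2 GB)
5 GB → drive 6 (remaining 3 GB)
5 GB → drive 7 (remaining 3 GB)
5 GB → drive 8 (remaining 3 GB)
2 GB → drive 1 (remaining 0 GB)
2 GB → drive 2 (remaining 0 GB)
1 GB → drive 3 (remaining 1 GB)
1 GB → drive 3 (remaining 0 GB)
1 GB → drive 4 (remaining 1 GB)
1 GB → drive 4 (remaining 0 GB)
1 GB → drive 5 (remaining 1 GB)

8 drives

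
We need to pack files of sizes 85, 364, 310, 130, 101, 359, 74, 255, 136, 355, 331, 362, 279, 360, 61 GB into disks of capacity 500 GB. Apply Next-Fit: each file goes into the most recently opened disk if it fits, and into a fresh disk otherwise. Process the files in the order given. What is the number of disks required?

9 disks

disk 1: place 85 GB, 415 GB left
disk 1: place 364 GB, 51 GB left
disk 2: place 310 GB, 190 GB left
disk 2: place 130 GB, 60 GB left
disk 3: place 101 GB, 399 GB left
disk 3: place 359 GB, 40 GB left
disk 4: place 74 GB, 426 GB left
disk 4: place 255 GB, 171 GB left
disk 4: place 136 GB, 35 GB left
disk 5: place 355 GB, 145 GB left
disk 6: place 331 GB, 169 GB left
disk 7: place 362 GB, 138 GB left
disk 8: place 279 GB, 221 GB left
disk 9: place 360 GB, 140 GB left
disk 9: place 61 GB, 79 GB left
Final disks: [85,364] [310,130] [101,359] [74,255,136] [355] [331] [362] [279] [360,61].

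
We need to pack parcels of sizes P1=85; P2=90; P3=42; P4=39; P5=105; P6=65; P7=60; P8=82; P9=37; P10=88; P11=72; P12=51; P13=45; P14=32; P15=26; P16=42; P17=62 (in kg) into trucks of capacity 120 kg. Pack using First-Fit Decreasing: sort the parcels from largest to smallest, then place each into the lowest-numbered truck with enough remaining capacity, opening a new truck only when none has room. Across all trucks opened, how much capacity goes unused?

177

Sorted descending: 105, 90, 88, 85, 82, 72, 65, 62, 60, 51, 45, 42, 42, 39, 37, 32, 26.
truck 1: place 105 kg, 15 kg left
truck 2: place 90 kg, 30 kg left
truck 3: place 88 kg, 32 kg left
truck 4: place 85 kg, 35 kg left
truck 5: place 82 kg, 38 kg left
truck 6: place 72 kg, 48 kg left
truck 7: place 65 kg, 55 kg left
truck 8: place 62 kg, 58 kg left
truck 9: place 60 kg, 60 kg left
truck 7: place 51 kg, 4 kg left
truck 6: place 45 kg, 3 kg left
truck 8: place 42 kg, 16 kg left
truck 9: place 42 kg, 18 kg left
truck 10: place 39 kg, 81 kg left
truck 5: place 37 kg, 1 kg left
truck 3: place 32 kg, 0 kg left
truck 2: place 26 kg, 4 kg left
10 trucks × 120 kg = 1200 kg; used 1023 kg; unused 177 kg.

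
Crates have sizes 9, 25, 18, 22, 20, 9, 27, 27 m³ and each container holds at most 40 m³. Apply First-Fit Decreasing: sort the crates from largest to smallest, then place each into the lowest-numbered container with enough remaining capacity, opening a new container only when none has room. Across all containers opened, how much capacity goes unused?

Sorted descending: 27, 27, 25, 22, 20, 18, 9, 9.
container 1: place 27 m³, 13 m³ left
container 2: place 27 m³, 13 m³ left
container 3: place 25 m³, 15 m³ left
container 4: place 22 m³, 18 m³ left
container 5: place 20 m³, 20 m³ left
container 4: place 18 m³, 0 m³ left
container 1: place 9 m³, 4 m³ left
container 2: place 9 m³, 4 m³ left
5 containers × 40 m³ = 200 m³; used 157 m³; unused 43 m³.

43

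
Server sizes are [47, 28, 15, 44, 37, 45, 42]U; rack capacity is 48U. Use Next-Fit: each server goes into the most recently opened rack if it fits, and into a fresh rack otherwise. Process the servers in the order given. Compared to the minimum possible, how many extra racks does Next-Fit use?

0

Next-Fit: [47] [28,15] [44] [37] [45] [42] → 6 racks.
Total size 258U; any packing needs at least ⌈258/48⌉ = 6 racks.
So 6 is already optimal.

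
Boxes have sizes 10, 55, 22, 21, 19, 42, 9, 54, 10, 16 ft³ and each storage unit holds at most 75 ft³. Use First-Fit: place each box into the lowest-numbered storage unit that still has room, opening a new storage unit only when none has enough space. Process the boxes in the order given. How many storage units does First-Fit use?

10 ft³ → storage unit 1 (remaining 65 ft³)
55 ft³ → storage unit 1 (remaining 10 ft³)
22 ft³ → storage unit 2 (remaining 53 ft³)
21 ft³ → storage unit 2 (remaining 32 ft³)
19 ft³ → storage unit 2 (remaining 13 ft³)
42 ft³ → storage unit 3 (remaining 33 ft³)
9 ft³ → storage unit 1 (remaining 1 ft³)
54 ft³ → storage unit 4 (remaining 21 ft³)
10 ft³ → storage unit 2 (remaining 3 ft³)
16 ft³ → storage unit 3 (remaining 17 ft³)
Final storage units: [10,55,9] [22,21,19,10] [42,16] [54].

4 storage units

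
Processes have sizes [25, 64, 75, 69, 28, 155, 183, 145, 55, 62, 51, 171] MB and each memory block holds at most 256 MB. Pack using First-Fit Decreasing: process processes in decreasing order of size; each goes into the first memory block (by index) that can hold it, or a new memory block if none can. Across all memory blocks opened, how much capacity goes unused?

197

Sorted descending: 183, 171, 155, 145, 75, 69, 64, 62, 55, 51, 28, 25.
183 MB → memory block 1 (remaining 73 MB)
171 MB → memory block 2 (remaining 85 MB)
155 MB → memory block 3 (remaining 101 MB)
145 MB → memory block 4 (remaining 111 MB)
75 MB → memory block 2 (remaining 10 MB)
69 MB → memory block 1 (remaining 4 MB)
64 MB → memory block 3 (remaining 37 MB)
62 MB → memory block 4 (remaining 49 MB)
55 MB → memory block 5 (remaining 201 MB)
51 MB → memory block 5 (remaining 150 MB)
28 MB → memory block 3 (remaining 9 MB)
25 MB → memory block 4 (remaining 24 MB)
5 memory blocks × 256 MB = 1280 MB; used 1083 MB; unused 197 MB.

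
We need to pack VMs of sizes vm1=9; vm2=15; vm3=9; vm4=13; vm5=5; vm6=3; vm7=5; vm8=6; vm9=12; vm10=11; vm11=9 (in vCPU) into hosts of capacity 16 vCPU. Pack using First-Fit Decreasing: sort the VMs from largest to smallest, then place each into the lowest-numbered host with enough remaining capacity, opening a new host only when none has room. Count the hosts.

Sorted descending: 15, 13, 12, 11, 9, 9, 9, 6, 5, 5, 3.
Put 15 vCPU in host 1; 1 vCPU remain.
Put 13 vCPU in host 2; 3 vCPU remain.
Put 12 vCPU in host 3; 4 vCPU remain.
Put 11 vCPU in host 4; 5 vCPU remain.
Put 9 vCPU in host 5; 7 vCPU remain.
Put 9 vCPU in host 6; 7 vCPU remain.
Put 9 vCPU in host 7; 7 vCPU remain.
Put 6 vCPU in host 5; 1 vCPU remain.
Put 5 vCPU in host 4; 0 vCPU remain.
Put 5 vCPU in host 6; 2 vCPU remain.
Put 3 vCPU in host 2; 0 vCPU remain.

7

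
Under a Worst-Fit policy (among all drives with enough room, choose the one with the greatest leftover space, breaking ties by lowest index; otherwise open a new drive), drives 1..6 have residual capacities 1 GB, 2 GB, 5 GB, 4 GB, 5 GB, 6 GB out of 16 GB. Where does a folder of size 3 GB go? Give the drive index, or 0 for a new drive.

Drives with room: drive 3 (5 GB), drive 4 (4 GB), drive 5 (5 GB), drive 6 (6 GB).
Most room is drive 6 with 6 GB free.

6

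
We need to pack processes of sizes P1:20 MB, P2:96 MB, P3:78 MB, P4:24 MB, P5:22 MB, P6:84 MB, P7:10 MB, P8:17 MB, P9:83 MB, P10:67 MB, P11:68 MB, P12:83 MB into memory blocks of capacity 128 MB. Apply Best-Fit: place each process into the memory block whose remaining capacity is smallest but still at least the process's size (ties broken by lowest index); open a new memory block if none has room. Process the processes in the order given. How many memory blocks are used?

7

P1 (20 MB) → memory block 1 (remaining 108 MB)
P2 (96 MB) → memory block 1 (remaining 12 MB)
P3 (78 MB) → memory block 2 (remaining 50 MB)
P4 (24 MB) → memory block 2 (remaining 26 MB)
P5 (22 MB) → memory block 2 (remaining 4 MB)
P6 (84 MB) → memory block 3 (remaining 44 MB)
P7 (10 MB) → memory block 1 (remaining 2 MB)
P8 (17 MB) → memory block 3 (remaining 27 MB)
P9 (83 MB) → memory block 4 (remaining 45 MB)
P10 (67 MB) → memory block 5 (remaining 61 MB)
P11 (68 MB) → memory block 6 (remaining 60 MB)
P12 (83 MB) → memory block 7 (remaining 45 MB)
Final memory blocks: [20,96,10] [78,24,22] [84,17] [83] [67] [68] [83].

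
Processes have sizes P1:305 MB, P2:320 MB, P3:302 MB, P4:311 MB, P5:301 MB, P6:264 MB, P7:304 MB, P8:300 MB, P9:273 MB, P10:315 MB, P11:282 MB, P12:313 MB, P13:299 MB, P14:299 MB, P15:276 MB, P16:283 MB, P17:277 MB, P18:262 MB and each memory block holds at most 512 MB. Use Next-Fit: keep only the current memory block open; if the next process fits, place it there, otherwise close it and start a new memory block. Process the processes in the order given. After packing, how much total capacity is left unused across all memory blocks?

3930

memory block 1: place P1 (305 MB), 207 MB left
memory block 2: place P2 (320 MB), 192 MB left
memory block 3: place P3 (302 MB), 210 MB left
memory block 4: place P4 (311 MB), 201 MB left
memory block 5: place P5 (301 MB), 211 MB left
memory block 6: place P6 (264 MB), 248 MB left
memory block 7: place P7 (304 MB), 208 MB left
memory block 8: place P8 (300 MB), 212 MB left
memory block 9: place P9 (273 MB), 239 MB left
memory block 10: place P10 (315 MB), 197 MB left
memory block 11: place P11 (282 MB), 230 MB left
memory block 12: place P12 (313 MB), 199 MB left
memory block 13: place P13 (299 MB), 213 MB left
memory block 14: place P14 (299 MB), 213 MB left
memory block 15: place P15 (276 MB), 236 MB left
memory block 16: place P16 (283 MB), 229 MB left
memory block 17: place P17 (277 MB), 235 MB left
memory block 18: place P18 (262 MB), 250 MB left
18 memory blocks × 512 MB = 9216 MB; used 5286 MB; unused 3930 MB.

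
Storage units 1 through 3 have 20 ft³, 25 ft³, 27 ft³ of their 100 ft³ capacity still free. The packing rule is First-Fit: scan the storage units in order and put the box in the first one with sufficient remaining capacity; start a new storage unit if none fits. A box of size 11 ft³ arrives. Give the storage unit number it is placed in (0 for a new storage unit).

1

Storage units with room: storage unit 1 (20 ft³), storage unit 2 (25 ft³), storage unit 3 (27 ft³).
The first with room is storage unit 1.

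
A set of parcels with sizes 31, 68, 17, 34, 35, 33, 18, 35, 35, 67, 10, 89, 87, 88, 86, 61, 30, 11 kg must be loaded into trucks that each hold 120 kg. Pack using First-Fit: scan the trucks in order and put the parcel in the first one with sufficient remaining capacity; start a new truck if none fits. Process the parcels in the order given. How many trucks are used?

9

truck 1: place 31 kg, 89 kg left
truck 1: place 68 kg, 21 kg left
truck 1: place 17 kg, 4 kg left
truck 2: place 34 kg, 86 kg left
truck 2: place 35 kg, 51 kg left
truck 2: place 33 kg, 18 kg left
truck 2: place 18 kg, 0 kg left
truck 3: place 35 kg, 85 kg left
truck 3: place 35 kg, 50 kg left
truck 4: place 67 kg, 53 kg left
truck 3: place 10 kg, 40 kg left
truck 5: place 89 kg, 31 kg left
truck 6: place 87 kg, 33 kg left
truck 7: place 88 kg, 32 kg left
truck 8: place 86 kg, 34 kg left
truck 9: place 61 kg, 59 kg left
truck 3: place 30 kg, 10 kg left
truck 4: place 11 kg, 42 kg left
Final trucks: [31,68,17] [34,35,33,18] [35,35,10,30] [67,11] [89] [87] [88] [86] [61].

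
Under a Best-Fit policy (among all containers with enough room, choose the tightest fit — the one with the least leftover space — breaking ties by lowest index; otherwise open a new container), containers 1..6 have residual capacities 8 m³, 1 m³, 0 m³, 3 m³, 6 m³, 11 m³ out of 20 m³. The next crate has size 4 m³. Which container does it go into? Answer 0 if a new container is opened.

Containers with room: container 1 (8 m³), container 5 (6 m³), container 6 (11 m³).
Tightest fit is container 5 with 6 m³ free.

5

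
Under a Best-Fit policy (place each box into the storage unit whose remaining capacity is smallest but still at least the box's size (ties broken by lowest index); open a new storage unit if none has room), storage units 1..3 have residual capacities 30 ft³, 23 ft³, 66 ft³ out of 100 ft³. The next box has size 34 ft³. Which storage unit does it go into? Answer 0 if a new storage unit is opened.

3

Storage units with room: storage unit 3 (66 ft³).
Tightest fit is storage unit 3 with 66 ft³ free.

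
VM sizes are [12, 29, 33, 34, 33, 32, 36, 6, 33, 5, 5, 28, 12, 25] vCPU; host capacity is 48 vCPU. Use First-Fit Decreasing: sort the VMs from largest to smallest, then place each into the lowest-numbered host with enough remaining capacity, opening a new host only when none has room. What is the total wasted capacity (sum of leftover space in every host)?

109

Sorted descending: 36, 34, 33, 33, 33, 32, 29, 28, 25, 12, 12, 6, 5, 5.
host 1: place 36 vCPU, 12 vCPU left
host 2: place 34 vCPU, 14 vCPU left
host 3: place 33 vCPU, 15 vCPU left
host 4: place 33 vCPU, 15 vCPU left
host 5: place 33 vCPU, 15 vCPU left
host 6: place 32 vCPU, 16 vCPU left
host 7: place 29 vCPU, 19 vCPU left
host 8: place 28 vCPU, 20 vCPU left
host 9: place 25 vCPU, 23 vCPU left
host 1: place 12 vCPU, 0 vCPU left
host 2: place 12 vCPU, 2 vCPU left
host 3: place 6 vCPU, 9 vCPU left
host 3: place 5 vCPU, 4 vCPU left
host 4: place 5 vCPU, 10 vCPU left
9 hosts × 48 vCPU = 432 vCPU; used 323 vCPU; unused 109 vCPU.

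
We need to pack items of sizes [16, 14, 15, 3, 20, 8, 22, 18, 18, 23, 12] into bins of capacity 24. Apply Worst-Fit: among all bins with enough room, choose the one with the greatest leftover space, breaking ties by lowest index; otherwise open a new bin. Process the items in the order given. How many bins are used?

9 bins

Put 16 in bin 1; 8 remain.
Put 14 in bin 2; 10 remain.
Put 15 in bin 3; 9 remain.
Put 3 in bin 2; 7 remain.
Put 20 in bin 4; 4 remain.
Put 8 in bin 3; 1 remain.
Put 22 in bin 5; 2 remain.
Put 18 in bin 6; 6 remain.
Put 18 in bin 7; 6 remain.
Put 23 in bin 8; 1 remain.
Put 12 in bin 9; 12 remain.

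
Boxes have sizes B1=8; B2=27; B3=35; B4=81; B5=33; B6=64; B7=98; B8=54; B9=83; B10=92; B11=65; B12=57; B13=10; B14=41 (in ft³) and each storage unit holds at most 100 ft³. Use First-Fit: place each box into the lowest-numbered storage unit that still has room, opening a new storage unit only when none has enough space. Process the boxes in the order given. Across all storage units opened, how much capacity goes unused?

storage unit 1: place B1 (8 ft³), 92 ft³ left
storage unit 1: place B2 (27 ft³), 65 ft³ left
storage unit 1: place B3 (35 ft³), 30 ft³ left
storage unit 2: place B4 (81 ft³), 19 ft³ left
storage unit 3: place B5 (33 ft³), 67 ft³ left
storage unit 3: place B6 (64 ft³), 3 ft³ left
storage unit 4: place B7 (98 ft³), 2 ft³ left
storage unit 5: place B8 (54 ft³), 46 ft³ left
storage unit 6: place B9 (83 ft³), 17 ft³ left
storage unit 7: place B10 (92 ft³), 8 ft³ left
storage unit 8: place B11 (65 ft³), 35 ft³ left
storage unit 9: place B12 (57 ft³), 43 ft³ left
storage unit 1: place B13 (10 ft³), 20 ft³ left
storage unit 5: place B14 (41 ft³), 5 ft³ left
9 storage units × 100 ft³ = 900 ft³; used 748 ft³; unused 152 ft³.

152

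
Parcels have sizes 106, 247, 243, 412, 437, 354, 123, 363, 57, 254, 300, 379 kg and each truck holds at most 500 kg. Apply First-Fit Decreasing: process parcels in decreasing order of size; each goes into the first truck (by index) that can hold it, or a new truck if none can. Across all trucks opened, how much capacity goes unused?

725

Sorted descending: 437, 412, 379, 363, 354, 300, 254, 247, 243, 123, 106, 57.
Put 437 kg in truck 1; 63 kg remain.
Put 412 kg in truck 2; 88 kg remain.
Put 379 kg in truck 3; 121 kg remain.
Put 363 kg in truck 4; 137 kg remain.
Put 354 kg in truck 5; 146 kg remain.
Put 300 kg in truck 6; 200 kg remain.
Put 254 kg in truck 7; 246 kg remain.
Put 247 kg in truck 8; 253 kg remain.
Put 243 kg in truck 7; 3 kg remain.
Put 123 kg in truck 4; 14 kg remain.
Put 106 kg in truck 3; 15 kg remain.
Put 57 kg in truck 1; 6 kg remain.
8 trucks × 500 kg = 4000 kg; used 3275 kg; unused 725 kg.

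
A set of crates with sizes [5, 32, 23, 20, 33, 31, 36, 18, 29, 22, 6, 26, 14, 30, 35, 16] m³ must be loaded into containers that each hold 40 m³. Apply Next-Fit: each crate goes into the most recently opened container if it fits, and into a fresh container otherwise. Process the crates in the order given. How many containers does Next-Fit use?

13

5 m³ → container 1 (remaining 35 m³)
32 m³ → container 1 (remaining 3 m³)
23 m³ → container 2 (remaining 17 m³)
20 m³ → container 3 (remaining 20 m³)
33 m³ → container 4 (remaining 7 m³)
31 m³ → container 5 (remaining 9 m³)
36 m³ → container 6 (remaining 4 m³)
18 m³ → container 7 (remaining 22 m³)
29 m³ → container 8 (remaining 11 m³)
22 m³ → container 9 (remaining 18 m³)
6 m³ → container 9 (remaining 12 m³)
26 m³ → container 10 (remaining 14 m³)
14 m³ → container 10 (remaining 0 m³)
30 m³ → container 11 (remaining 10 m³)
35 m³ → container 12 (remaining 5 m³)
16 m³ → container 13 (remaining 24 m³)
Final containers: [5,32] [23] [20] [33] [31] [36] [18] [29] [22,6] [26,14] [30] [35] [16].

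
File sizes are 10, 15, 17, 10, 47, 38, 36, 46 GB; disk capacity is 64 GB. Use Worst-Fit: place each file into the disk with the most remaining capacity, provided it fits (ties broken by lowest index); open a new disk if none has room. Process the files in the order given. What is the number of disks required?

5

disk 1: place 10 GB, 54 GB left
disk 1: place 15 GB, 39 GB left
disk 1: place 17 GB, 22 GB left
disk 1: place 10 GB, 12 GB left
disk 2: place 47 GB, 17 GB left
disk 3: place 38 GB, 26 GB left
disk 4: place 36 GB, 28 GB left
disk 5: place 46 GB, 18 GB left
Final disks: [10,15,17,10] [47] [38] [36] [46].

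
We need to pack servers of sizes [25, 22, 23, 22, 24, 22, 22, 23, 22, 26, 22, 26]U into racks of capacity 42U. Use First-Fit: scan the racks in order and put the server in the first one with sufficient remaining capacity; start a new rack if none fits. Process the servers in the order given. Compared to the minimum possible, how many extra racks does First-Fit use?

First-Fit: [25] [22] [23] [22] [24] [22] [22] [23] [22] [26] [22] [26] → 12 racks.
12 servers exceed 21U (half the capacity), and no two of those can share a rack, so at least 12 racks are needed.
So 12 is already optimal.

0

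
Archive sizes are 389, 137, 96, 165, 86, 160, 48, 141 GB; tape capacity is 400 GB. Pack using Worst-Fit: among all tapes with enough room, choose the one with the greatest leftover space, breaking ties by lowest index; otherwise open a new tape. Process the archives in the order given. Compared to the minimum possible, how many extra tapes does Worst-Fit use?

0

Worst-Fit: [389] [137,96,165] [86,160,48] [141] → 4 tapes.
Total size 1222 GB; any packing needs at least ⌈1222/400⌉ = 4 tapes.
So 4 is already optimal.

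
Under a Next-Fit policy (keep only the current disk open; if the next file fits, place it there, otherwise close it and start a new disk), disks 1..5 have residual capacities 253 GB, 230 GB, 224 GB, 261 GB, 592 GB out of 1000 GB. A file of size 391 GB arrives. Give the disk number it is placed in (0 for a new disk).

Next-Fit only looks at disk 5, which has 592 GB free.
391 GB fits there.

5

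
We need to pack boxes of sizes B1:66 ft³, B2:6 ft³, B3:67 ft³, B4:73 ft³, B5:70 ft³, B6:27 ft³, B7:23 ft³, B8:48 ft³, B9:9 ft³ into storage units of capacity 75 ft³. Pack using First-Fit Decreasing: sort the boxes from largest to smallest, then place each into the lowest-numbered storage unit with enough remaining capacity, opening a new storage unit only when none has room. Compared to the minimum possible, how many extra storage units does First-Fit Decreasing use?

First-Fit Decreasing: [73] [70] [67,6] [66,9] [48,27] [23] → 6 storage units.
Total size 389 ft³; any packing needs at least ⌈389/75⌉ = 6 storage units.
So 6 is already optimal.

0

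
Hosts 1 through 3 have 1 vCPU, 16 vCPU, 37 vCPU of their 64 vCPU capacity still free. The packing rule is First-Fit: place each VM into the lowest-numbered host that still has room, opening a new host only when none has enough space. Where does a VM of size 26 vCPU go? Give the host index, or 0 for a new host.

Hosts with room: host 3 (37 vCPU).
The first with room is host 3.

3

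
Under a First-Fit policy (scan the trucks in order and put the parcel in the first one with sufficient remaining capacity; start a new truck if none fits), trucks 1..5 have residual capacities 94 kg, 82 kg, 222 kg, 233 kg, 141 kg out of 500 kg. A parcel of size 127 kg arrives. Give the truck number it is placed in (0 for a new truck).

Trucks with room: truck 3 (222 kg), truck 4 (233 kg), truck 5 (141 kg).
The first with room is truck 3.

3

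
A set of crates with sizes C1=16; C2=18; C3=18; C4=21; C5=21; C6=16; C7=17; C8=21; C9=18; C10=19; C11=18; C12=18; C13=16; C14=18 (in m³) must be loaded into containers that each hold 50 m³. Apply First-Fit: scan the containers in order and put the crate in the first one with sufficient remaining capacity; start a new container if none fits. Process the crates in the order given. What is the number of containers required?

7 containers

Put C1 (16 m³) in container 1; 34 m³ remain.
Put C2 (18 m³) in container 1; 16 m³ remain.
Put C3 (18 m³) in container 2; 32 m³ remain.
Put C4 (21 m³) in container 2; 11 m³ remain.
Put C5 (21 m³) in container 3; 29 m³ remain.
Put C6 (16 m³) in container 1; 0 m³ remain.
Put C7 (17 m³) in container 3; 12 m³ remain.
Put C8 (21 m³) in container 4; 29 m³ remain.
Put C9 (18 m³) in container 4; 11 m³ remain.
Put C10 (19 m³) in container 5; 31 m³ remain.
Put C11 (18 m³) in container 5; 13 m³ remain.
Put C12 (18 m³) in container 6; 32 m³ remain.
Put C13 (16 m³) in container 6; 16 m³ remain.
Put C14 (18 m³) in container 7; 32 m³ remain.
Final containers: [16,18,16] [18,21] [21,17] [21,18] [19,18] [18,16] [18].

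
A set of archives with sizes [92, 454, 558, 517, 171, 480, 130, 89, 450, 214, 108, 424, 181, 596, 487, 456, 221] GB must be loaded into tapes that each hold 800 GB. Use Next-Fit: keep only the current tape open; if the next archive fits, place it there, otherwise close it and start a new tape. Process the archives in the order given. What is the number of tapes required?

tape 1: place 92 GB, 708 GB left
tape 1: place 454 GB, 254 GB left
tape 2: place 558 GB, 242 GB left
tape 3: place 517 GB, 283 GB left
tape 3: place 171 GB, 112 GB left
tape 4: place 480 GB, 320 GB left
tape 4: place 130 GB, 190 GB left
tape 4: place 89 GB, 101 GB left
tape 5: place 450 GB, 350 GB left
tape 5: place 214 GB, 136 GB left
tape 5: place 108 GB, 28 GB left
tape 6: place 424 GB, 376 GB left
tape 6: place 181 GB, 195 GB left
tape 7: place 596 GB, 204 GB left
tape 8: place 487 GB, 313 GB left
tape 9: place 456 GB, 344 GB left
tape 9: place 221 GB, 123 GB left

9 tapes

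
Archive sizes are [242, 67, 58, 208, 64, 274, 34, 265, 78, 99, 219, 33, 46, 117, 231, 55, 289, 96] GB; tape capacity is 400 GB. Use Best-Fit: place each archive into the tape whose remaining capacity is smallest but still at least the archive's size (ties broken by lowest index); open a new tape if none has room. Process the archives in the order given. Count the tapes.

tape 1: place 242 GB, 158 GB left
tape 1: place 67 GB, 91 GB left
tape 1: place 58 GB, 33 GB left
tape 2: place 208 GB, 192 GB left
tape 2: place 64 GB, 128 GB left
tape 3: place 274 GB, 126 GB left
tape 3: place 34 GB, 92 GB left
tape 4: place 265 GB, 135 GB left
tape 3: place 78 GB, 14 GB left
tape 2: place 99 GB, 29 GB left
tape 5: place 219 GB, 181 GB left
tape 1: place 33 GB, 0 GB left
tape 4: place 46 GB, 89 GB left
tape 5: place 117 GB, 64 GB left
tape 6: place 231 GB, 169 GB left
tape 5: place 55 GB, 9 GB left
tape 7: place 289 GB, 111 GB left
tape 7: place 96 GB, 15 GB left
Final tapes: [242,67,58,33] [208,64,99] [274,34,78] [265,46] [219,117,55] [231] [289,96].

7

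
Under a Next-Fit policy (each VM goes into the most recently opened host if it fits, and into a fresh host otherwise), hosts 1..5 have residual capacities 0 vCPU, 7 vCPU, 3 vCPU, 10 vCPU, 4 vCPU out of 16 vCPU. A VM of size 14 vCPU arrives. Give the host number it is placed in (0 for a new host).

Next-Fit only looks at host 5, which has 4 vCPU free.
14 vCPU does not fit, so a new host is opened.

0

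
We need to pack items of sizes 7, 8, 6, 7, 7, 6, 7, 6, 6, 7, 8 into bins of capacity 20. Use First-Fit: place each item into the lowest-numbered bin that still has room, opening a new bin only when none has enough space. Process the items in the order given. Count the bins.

5 bins

Put 7 in bin 1; 13 remain.
Put 8 in bin 1; 5 remain.
Put 6 in bin 2; 14 remain.
Put 7 in bin 2; 7 remain.
Put 7 in bin 2; 0 remain.
Put 6 in bin 3; 14 remain.
Put 7 in bin 3; 7 remain.
Put 6 in bin 3; 1 remain.
Put 6 in bin 4; 14 remain.
Put 7 in bin 4; 7 remain.
Put 8 in bin 5; 12 remain.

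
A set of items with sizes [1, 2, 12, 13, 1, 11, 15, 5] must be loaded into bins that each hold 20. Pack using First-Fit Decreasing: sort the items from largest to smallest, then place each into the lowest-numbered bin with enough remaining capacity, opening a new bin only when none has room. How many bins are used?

4

Sorted descending: 15, 13, 12, 11, 5, 2, 1, 1.
15 → bin 1 (remaining 5)
13 → bin 2 (remaining 7)
12 → bin 3 (remaining 8)
11 → bin 4 (remaining 9)
5 → bin 1 (remaining 0)
2 → bin 2 (remaining 5)
1 → bin 2 (remaining 4)
1 → bin 2 (remaining 3)
Final bins: [15,5] [13,2,1,1] [12] [11].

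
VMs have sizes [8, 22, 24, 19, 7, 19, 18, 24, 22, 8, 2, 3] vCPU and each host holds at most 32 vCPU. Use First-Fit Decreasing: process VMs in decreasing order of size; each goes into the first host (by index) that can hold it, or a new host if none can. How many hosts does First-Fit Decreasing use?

Sorted descending: 24, 24, 22, 22, 19, 19, 18, 8, 8, 7, 3, 2.
Put 24 vCPU in host 1; 8 vCPU remain.
Put 24 vCPU in host 2; 8 vCPU remain.
Put 22 vCPU in host 3; 10 vCPU remain.
Put 22 vCPU in host 4; 10 vCPU remain.
Put 19 vCPU in host 5; 13 vCPU remain.
Put 19 vCPU in host 6; 13 vCPU remain.
Put 18 vCPU in host 7; 14 vCPU remain.
Put 8 vCPU in host 1; 0 vCPU remain.
Put 8 vCPU in host 2; 0 vCPU remain.
Put 7 vCPU in host 3; 3 vCPU remain.
Put 3 vCPU in host 3; 0 vCPU remain.
Put 2 vCPU in host 4; 8 vCPU remain.
Final hosts: [24,8] [24,8] [22,7,3] [22,2] [19] [19] [18].

7 hosts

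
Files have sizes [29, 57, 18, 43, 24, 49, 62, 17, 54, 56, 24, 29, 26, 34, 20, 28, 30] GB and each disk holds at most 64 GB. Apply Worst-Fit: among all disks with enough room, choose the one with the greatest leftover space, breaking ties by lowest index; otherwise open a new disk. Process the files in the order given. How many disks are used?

11 disks

29 GB → disk 1 (remaining 35 GB)
57 GB → disk 2 (remaining 7 GB)
18 GB → disk 1 (remaining 17 GB)
43 GB → disk 3 (remaining 21 GB)
24 GB → disk 4 (remaining 40 GB)
49 GB → disk 5 (remaining 15 GB)
62 GB → disk 6 (remaining 2 GB)
17 GB → disk 4 (remaining 23 GB)
54 GB → disk 7 (remaining 10 GB)
56 GB → disk 8 (remaining 8 GB)
24 GB → disk 9 (remaining 40 GB)
29 GB → disk 9 (remaining 11 GB)
26 GB → disk 10 (remaining 38 GB)
34 GB → disk 10 (remaining 4 GB)
20 GB → disk 4 (remaining 3 GB)
28 GB → disk 11 (remaining 36 GB)
30 GB → disk 11 (remaining 6 GB)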